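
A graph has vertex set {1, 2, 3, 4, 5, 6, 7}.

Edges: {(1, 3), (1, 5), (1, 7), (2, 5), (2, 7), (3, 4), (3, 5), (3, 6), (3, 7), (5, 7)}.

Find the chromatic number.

4

1, 3, 5, 7 are mutually adjacent (a clique of size 4), so at least 4 colors are needed.
4 colors suffice: color a → {2, 3}; color b → {4, 6, 7}; color c → {5}; color d → {1}. Every edge joins two different colors.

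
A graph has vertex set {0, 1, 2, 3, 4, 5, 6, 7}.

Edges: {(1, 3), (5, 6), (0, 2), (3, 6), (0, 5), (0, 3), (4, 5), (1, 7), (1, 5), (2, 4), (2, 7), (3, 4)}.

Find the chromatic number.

3

The cycle 1-7-2-4-3-1 has odd length 5, so it cannot be 2-colored; at least 3 colors are needed.
A valid assignment using 3 colors: 0=blue, 1=blue, 2=red, 3=red, 4=blue, 5=red, 6=blue, 7=green. Each edge has distinct colors on its endpoints.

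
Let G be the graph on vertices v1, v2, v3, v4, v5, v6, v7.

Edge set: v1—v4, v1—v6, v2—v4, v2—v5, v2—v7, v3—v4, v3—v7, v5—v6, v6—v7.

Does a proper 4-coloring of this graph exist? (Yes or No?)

Yes

The chromatic number is 3. The cycle v6-v1-v4-v2-v5-v6 has odd length 5, so it cannot be 2-colored; at least 3 colors are needed.
A valid assignment using 3 colors: v1=3, v2=2, v3=2, v4=1, v5=1, v6=2, v7=1.
Since 4 ≥ 3, a proper 4-coloring certainly exists.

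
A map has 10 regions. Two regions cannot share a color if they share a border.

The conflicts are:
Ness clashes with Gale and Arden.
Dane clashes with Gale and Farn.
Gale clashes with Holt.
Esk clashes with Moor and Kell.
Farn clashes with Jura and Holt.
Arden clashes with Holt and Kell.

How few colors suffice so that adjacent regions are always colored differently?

2

Farn and Jura conflict, so at least 2 colors are needed.
2 colors suffice: Ness=2, Dane=2, Gale=1, Esk=1, Farn=1, Arden=1, Jura=2, Moor=2, Holt=2, Kell=2. Every pair that conflicts lands in different colors.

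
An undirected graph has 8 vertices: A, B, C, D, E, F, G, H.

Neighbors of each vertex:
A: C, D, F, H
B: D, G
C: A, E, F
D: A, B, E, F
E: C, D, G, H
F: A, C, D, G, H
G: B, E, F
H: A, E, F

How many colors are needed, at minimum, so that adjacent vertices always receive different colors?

A, F, H form a triangle, so at least 3 colors are needed.
3 colors suffice: A=3, B=1, C=2, D=2, E=1, F=1, G=2, H=2. Each edge has distinct colors on its endpoints.

3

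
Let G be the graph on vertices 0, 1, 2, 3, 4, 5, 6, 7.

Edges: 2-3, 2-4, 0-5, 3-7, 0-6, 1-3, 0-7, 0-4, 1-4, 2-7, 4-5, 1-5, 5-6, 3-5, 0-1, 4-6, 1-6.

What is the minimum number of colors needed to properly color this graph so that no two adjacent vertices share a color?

0, 1, 4, 5, 6 are pairwise adjacent (a clique of size 5), so at least 5 colors are needed.
5 colors suffice: 0=a, 1=c, 2=c, 3=a, 4=b, 5=d, 6=e, 7=b. No two adjacent vertices share a color.

5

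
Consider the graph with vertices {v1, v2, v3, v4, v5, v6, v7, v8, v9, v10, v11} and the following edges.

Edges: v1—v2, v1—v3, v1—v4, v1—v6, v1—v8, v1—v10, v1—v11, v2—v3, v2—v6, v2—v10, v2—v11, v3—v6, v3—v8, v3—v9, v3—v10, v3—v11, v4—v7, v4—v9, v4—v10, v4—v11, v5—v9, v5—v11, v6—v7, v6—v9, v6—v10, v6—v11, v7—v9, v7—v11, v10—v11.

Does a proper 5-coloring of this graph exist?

v1, v2, v3, v6, v10, v11 are mutually adjacent (a clique of size 6), so at least 6 colors are needed.
So 5 colors are not enough.

No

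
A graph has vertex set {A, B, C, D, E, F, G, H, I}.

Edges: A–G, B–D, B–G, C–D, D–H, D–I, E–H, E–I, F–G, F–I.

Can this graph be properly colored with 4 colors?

Yes

The chromatic number is 3. The cycle I-D-B-G-F-I has odd length 5, so it cannot be 2-colored; at least 3 colors are needed.
3 colors suffice: color 1 → {D, E, G}; color 2 → {A, B, C, H, I}; color 3 → {F}.
Since 4 ≥ 3, a proper 4-coloring certainly exists.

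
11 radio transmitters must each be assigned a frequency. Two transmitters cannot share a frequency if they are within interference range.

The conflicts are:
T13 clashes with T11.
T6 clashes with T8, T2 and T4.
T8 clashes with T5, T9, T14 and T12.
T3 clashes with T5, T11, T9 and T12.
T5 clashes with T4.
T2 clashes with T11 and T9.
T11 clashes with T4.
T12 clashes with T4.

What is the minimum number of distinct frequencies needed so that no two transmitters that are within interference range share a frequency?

T3 and T5 conflict, so at least 2 frequencies are needed.
2 frequencies suffice: frequency 1 → {T13, T8, T3, T2, T4}; frequency 2 → {T6, T5, T11, T9, T14, T12}. Every pair that conflicts lands in different frequencies.

2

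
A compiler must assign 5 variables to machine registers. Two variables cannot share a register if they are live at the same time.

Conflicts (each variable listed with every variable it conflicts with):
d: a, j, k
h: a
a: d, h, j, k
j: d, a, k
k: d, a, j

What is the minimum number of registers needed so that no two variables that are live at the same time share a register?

4

d, a, j, k are mutually in conflict, so at least 4 registers are needed.
4 registers suffice: d=4, h=2, a=1, j=3, k=2. Every pair that conflicts lands in different registers.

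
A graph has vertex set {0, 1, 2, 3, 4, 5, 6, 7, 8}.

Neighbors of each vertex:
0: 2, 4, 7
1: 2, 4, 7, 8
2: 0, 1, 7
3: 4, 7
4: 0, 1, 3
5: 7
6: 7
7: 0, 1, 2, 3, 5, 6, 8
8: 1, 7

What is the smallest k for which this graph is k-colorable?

0, 2, 7 form a triangle, so at least 3 colors are needed.
3 colors suffice: color red → {4, 7}; color blue → {0, 1, 3, 5, 6}; color green → {2, 8}. Each edge has distinct colors on its endpoints.

3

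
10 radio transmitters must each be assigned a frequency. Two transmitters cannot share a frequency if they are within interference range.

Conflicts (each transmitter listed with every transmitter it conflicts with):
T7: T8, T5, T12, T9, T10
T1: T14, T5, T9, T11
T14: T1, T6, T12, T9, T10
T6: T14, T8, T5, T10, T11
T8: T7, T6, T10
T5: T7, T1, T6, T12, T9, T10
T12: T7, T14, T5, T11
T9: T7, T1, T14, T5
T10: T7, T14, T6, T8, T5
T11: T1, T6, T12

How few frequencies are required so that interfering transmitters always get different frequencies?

T1, T14, T9 pairwise conflict, so at least 3 frequencies are needed.
Using 3 frequencies: T7=3, T1=3, T14=1, T6=3, T8=1, T5=1, T12=2, T9=2, T10=2, T11=1. Each listed conflict is separated.

3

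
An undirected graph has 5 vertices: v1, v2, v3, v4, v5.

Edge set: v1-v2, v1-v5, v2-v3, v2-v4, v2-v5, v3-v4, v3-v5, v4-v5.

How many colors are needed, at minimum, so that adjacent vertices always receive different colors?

4

v2, v3, v4, v5 are pairwise adjacent (a clique of size 4), so at least 4 colors are needed.
4 colors suffice: color 1 → {v2}; color 2 → {v5}; color 3 → {v1, v4}; color 4 → {v3}. No two adjacent vertices share a color.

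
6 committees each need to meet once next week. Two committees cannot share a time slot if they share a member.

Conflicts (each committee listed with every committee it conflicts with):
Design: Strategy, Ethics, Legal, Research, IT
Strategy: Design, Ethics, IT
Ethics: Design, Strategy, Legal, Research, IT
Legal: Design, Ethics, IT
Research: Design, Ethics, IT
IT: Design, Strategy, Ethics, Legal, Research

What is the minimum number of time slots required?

Design, Ethics, Legal, IT all conflict with each other, so at least 4 time slots are needed.
4 time slots suffice: time slot 1 → {Ethics}; time slot 2 → {Design}; time slot 3 → {IT}; time slot 4 → {Strategy, Legal, Research}. Each listed conflict is separated.

4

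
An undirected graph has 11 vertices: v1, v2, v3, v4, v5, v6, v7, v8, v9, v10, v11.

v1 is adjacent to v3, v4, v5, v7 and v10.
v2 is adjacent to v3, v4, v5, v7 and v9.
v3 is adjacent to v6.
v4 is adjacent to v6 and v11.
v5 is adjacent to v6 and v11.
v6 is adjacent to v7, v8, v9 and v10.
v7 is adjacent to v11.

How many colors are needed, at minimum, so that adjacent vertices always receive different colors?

2

v1 and v7 are adjacent, so at least 2 colors are needed.
2 colors suffice: color red → {v1, v2, v6, v11}; color blue → {v3, v4, v5, v7, v8, v9, v10}. Each edge has distinct colors on its endpoints.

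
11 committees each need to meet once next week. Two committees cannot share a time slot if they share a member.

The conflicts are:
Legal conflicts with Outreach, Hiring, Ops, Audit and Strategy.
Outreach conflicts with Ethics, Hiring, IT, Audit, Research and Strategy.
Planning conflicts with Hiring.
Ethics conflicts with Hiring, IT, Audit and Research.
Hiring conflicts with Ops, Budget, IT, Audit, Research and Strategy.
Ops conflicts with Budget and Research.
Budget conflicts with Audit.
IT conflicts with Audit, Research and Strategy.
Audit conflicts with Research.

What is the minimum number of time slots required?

6

Outreach, Ethics, Hiring, IT, Audit, Research all conflict with each other, so at least 6 time slots are needed.
6 time slots suffice: time slot 1 → {Hiring}; time slot 2 → {Planning, Ops, Audit, Strategy}; time slot 3 → {Outreach, Budget}; time slot 4 → {Legal, IT}; time slot 5 → {Research}; time slot 6 → {Ethics}. Each listed conflict is separated.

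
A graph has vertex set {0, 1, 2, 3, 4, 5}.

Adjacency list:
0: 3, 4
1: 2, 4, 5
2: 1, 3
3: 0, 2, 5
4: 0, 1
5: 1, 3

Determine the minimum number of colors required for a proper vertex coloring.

The cycle 1-4-0-3-5-1 has odd length 5, so it cannot be 2-colored; at least 3 colors are needed.
3 colors suffice: color a → {1, 3}; color b → {0, 2, 5}; color c → {4}. No two adjacent vertices share a color.

3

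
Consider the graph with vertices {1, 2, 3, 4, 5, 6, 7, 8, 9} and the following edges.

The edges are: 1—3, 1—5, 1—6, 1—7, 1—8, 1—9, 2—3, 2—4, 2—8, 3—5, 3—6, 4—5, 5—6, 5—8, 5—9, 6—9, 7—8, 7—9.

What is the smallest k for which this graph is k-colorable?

4

1, 5, 6, 9 are mutually adjacent (a clique of size 4), so at least 4 colors are needed.
4 colors suffice: color a → {2, 5, 7}; color b → {1, 4}; color c → {3, 8, 9}; color d → {6}. No two adjacent vertices share a color.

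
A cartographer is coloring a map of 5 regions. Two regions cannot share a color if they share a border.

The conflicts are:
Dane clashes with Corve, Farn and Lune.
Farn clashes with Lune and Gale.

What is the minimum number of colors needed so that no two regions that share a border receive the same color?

3

Dane, Farn, Lune pairwise conflict, so at least 3 colors are needed.
3 colors suffice: color 1 → {Corve, Farn}; color 2 → {Dane, Gale}; color 3 → {Lune}. No two conflicting regions share a color.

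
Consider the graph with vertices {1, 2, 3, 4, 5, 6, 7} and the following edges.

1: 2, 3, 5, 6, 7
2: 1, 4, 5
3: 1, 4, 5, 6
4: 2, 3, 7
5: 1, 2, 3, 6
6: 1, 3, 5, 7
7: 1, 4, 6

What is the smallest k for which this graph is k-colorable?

4

1, 3, 5, 6 are mutually adjacent (a clique of size 4), so at least 4 colors are needed.
4 colors suffice: color red → {1, 4}; color blue → {2, 3, 7}; color green → {5}; color yellow → {6}. Each edge has distinct colors on its endpoints.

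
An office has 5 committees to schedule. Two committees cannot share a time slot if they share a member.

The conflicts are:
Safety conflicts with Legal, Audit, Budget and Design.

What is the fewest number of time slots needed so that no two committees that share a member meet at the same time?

2

Safety and Legal conflict, so at least 2 time slots are needed.
2 time slots suffice: Safety=1, Legal=2, Audit=2, Budget=2, Design=2. Every pair that conflicts lands in different time slots.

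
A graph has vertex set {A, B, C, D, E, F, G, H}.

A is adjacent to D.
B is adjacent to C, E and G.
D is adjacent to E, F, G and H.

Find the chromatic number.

2

A and D are adjacent, so at least 2 colors are needed.
2 colors suffice: A=blue, B=red, C=blue, D=red, E=blue, F=blue, G=blue, H=blue. Every edge joins two different colors.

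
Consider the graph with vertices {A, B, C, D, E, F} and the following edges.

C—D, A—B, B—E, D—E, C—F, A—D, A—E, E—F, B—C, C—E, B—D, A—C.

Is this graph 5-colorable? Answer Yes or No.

Yes

The chromatic number is 5. A, B, C, D, E are mutually adjacent (a clique of size 5), so at least 5 colors are needed.
One proper 5-coloring: A=5, B=3, C=1, D=4, E=2, F=3.
That is already a proper 5-coloring.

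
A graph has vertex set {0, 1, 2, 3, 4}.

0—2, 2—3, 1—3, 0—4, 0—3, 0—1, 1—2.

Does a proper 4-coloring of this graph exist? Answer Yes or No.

Yes

The chromatic number is 4. 0, 1, 2, 3 are pairwise adjacent (a clique of size 4), so at least 4 colors are needed.
4 colors suffice: color red → {0}; color blue → {3, 4}; color green → {1}; color yellow → {2}.
That is already a proper 4-coloring.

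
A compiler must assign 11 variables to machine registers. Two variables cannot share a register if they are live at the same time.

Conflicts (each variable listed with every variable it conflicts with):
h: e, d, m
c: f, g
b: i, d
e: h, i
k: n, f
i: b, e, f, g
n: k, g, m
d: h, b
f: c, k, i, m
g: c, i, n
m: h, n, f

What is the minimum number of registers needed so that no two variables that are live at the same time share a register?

The cycle f-i-e-h-m-f has odd length 5, so it cannot be 2-colored; at least 3 registers are needed.
3 registers suffice: register 1 → {h, c, i, n}; register 2 → {e, d, f, g}; register 3 → {b, k, m}. Each listed conflict is separated.

3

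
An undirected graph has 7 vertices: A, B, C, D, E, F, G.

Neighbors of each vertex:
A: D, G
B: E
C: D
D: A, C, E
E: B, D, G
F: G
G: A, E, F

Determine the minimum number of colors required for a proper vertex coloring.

C and D are adjacent, so at least 2 colors are needed.
2 colors suffice: color 1 → {A, C, E, F}; color 2 → {B, D, G}. Every edge joins two different colors.

2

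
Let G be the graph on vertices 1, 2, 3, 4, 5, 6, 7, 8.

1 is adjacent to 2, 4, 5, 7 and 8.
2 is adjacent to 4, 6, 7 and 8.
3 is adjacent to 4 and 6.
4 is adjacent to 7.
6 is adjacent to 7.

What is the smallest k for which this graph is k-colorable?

4

1, 2, 4, 7 form a clique, so at least 4 colors are needed.
4 colors suffice: 1=blue, 2=red, 3=red, 4=green, 5=red, 6=blue, 7=yellow, 8=green. Each edge has distinct colors on its endpoints.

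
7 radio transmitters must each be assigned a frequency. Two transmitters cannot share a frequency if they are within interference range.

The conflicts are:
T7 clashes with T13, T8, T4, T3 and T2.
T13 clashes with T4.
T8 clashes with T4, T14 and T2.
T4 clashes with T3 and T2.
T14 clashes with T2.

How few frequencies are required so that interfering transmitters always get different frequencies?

4

T7, T8, T4, T2 are mutually in conflict, so at least 4 frequencies are needed.
A valid assignment using 4 frequencies: T7=1, T13=3, T8=3, T4=2, T3=3, T14=1, T2=4. Each listed conflict is separated.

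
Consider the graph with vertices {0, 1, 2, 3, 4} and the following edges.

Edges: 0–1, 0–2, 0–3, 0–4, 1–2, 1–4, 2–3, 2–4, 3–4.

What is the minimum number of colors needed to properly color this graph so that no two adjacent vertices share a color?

0, 2, 3, 4 are pairwise adjacent (a clique of size 4), so at least 4 colors are needed.
4 colors suffice: color red → {0}; color blue → {2}; color green → {4}; color yellow → {1, 3}. No two adjacent vertices share a color.

4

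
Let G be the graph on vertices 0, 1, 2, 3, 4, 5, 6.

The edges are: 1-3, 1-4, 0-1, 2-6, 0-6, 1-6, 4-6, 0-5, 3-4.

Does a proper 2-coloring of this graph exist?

0, 1, 6 are pairwise adjacent, so at least 3 colors are needed.
So 2 colors are not enough.

No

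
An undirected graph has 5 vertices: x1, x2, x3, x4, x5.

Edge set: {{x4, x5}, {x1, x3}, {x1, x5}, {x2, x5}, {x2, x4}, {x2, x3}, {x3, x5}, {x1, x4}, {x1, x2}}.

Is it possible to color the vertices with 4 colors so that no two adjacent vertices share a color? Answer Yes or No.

The chromatic number is 4. x1, x2, x4, x5 form a clique, so at least 4 colors are needed.
4 colors suffice: color 1 → {x2}; color 2 → {x1}; color 3 → {x5}; color 4 → {x3, x4}.
That is already a proper 4-coloring.

Yes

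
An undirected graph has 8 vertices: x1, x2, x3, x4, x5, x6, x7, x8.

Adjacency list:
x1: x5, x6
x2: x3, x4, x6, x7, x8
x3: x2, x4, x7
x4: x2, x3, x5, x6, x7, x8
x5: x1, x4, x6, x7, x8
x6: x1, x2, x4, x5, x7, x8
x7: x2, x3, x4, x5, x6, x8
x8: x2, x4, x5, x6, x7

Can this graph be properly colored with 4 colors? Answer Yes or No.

No

x2, x4, x6, x7, x8 are mutually adjacent (a clique of size 5), so at least 5 colors are needed.
So 4 colors are not enough.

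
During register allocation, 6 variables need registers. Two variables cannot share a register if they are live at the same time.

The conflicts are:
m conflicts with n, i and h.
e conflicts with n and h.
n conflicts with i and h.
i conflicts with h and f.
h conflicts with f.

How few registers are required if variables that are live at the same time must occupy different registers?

4

m, n, i, h pairwise conflict, so at least 4 registers are needed.
4 registers suffice: register 1 → {h}; register 2 → {e, i}; register 3 → {n, f}; register 4 → {m}. Every pair that conflicts lands in different registers.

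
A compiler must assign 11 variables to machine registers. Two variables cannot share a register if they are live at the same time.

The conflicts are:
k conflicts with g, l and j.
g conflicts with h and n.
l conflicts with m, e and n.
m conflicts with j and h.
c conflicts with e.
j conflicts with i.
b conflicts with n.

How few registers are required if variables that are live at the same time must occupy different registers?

The cycle g-k-l-m-h-g has odd length 5, so it cannot be 2-colored; at least 3 registers are needed.
3 registers suffice: register 1 → {g, l, c, j, b}; register 2 → {k, m, e, i, n}; register 3 → {h}. Every pair that conflicts lands in different registers.

3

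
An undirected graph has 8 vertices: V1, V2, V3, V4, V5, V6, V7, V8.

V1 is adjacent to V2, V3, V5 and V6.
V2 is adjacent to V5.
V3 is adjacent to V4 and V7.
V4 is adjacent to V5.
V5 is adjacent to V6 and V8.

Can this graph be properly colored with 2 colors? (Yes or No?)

V1, V2, V5 are mutually adjacent, so at least 3 colors are needed.
So 2 colors are not enough.

No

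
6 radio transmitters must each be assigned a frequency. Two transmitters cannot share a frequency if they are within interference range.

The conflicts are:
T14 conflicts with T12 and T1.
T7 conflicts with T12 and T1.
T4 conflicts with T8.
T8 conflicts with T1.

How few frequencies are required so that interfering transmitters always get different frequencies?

2

T7 and T12 conflict, so at least 2 frequencies are needed.
2 frequencies suffice: frequency 1 → {T4, T12, T1}; frequency 2 → {T14, T7, T8}. Every pair that conflicts lands in different frequencies.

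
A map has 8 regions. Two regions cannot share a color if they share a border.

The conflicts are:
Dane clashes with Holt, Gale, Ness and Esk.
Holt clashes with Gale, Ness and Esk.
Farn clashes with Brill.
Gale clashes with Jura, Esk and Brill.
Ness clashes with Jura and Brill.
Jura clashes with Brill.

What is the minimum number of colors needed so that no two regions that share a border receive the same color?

Dane, Holt, Gale, Esk pairwise conflict, so at least 4 colors are needed.
One proper 4-coloring: Dane=2, Holt=3, Farn=1, Gale=1, Ness=1, Jura=3, Esk=4, Brill=2. Every pair that conflicts lands in different colors.

4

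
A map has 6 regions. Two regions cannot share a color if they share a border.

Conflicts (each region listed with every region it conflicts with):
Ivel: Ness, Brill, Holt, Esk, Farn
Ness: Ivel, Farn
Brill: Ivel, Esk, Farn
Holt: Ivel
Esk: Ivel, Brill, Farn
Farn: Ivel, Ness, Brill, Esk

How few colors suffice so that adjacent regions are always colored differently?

4

Ivel, Brill, Esk, Farn all conflict with each other, so at least 4 colors are needed.
One proper 4-coloring: Ivel=1, Ness=3, Brill=3, Holt=2, Esk=4, Farn=2. Each listed conflict is separated.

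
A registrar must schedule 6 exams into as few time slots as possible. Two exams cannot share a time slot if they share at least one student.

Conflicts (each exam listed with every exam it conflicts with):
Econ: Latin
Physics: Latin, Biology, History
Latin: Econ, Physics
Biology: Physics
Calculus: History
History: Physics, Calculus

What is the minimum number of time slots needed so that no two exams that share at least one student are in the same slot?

Physics and Latin conflict, so at least 2 time slots are needed.
2 time slots suffice: time slot 1 → {Econ, Physics, Calculus}; time slot 2 → {Latin, Biology, History}. No two conflicting exams share a time slot.

2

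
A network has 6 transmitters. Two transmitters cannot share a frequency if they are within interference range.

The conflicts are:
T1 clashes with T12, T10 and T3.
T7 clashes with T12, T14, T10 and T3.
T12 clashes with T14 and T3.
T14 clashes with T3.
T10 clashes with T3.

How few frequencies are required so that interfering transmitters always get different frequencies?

4

T7, T12, T14, T3 pairwise conflict, so at least 4 frequencies are needed.
A valid assignment using 4 frequencies: T1=2, T7=2, T12=3, T14=4, T10=3, T3=1. Each listed conflict is separated.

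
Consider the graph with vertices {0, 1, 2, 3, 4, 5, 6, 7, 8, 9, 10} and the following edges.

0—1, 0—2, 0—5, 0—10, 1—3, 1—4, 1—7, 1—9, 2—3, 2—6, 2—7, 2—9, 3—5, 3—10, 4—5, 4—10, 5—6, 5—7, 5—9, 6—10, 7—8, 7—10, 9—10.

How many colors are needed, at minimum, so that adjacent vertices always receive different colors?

2

5 and 9 are adjacent, so at least 2 colors are needed.
A valid assignment using 2 colors: 0=blue, 1=red, 2=red, 3=blue, 4=blue, 5=red, 6=blue, 7=blue, 8=red, 9=blue, 10=red. No two adjacent vertices share a color.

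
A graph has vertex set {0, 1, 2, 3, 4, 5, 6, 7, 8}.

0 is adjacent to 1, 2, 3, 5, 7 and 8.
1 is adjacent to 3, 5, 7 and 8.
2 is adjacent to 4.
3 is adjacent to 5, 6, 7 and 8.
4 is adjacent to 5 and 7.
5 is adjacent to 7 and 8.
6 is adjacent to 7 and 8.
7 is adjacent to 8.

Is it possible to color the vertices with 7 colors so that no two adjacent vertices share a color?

The chromatic number is 6. 0, 1, 3, 5, 7, 8 are pairwise adjacent (a clique of size 6), so at least 6 colors are needed.
6 colors suffice: color a → {2, 7}; color b → {3, 4}; color c → {0, 6}; color d → {8}; color e → {5}; color f → {1}.
Since 7 ≥ 6, a proper 7-coloring certainly exists.

Yes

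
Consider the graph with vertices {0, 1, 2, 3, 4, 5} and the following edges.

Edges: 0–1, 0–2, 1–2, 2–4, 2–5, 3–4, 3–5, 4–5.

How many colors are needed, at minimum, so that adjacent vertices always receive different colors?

3, 4, 5 are pairwise adjacent, so at least 3 colors are needed.
3 colors suffice: color red → {2, 3}; color blue → {0, 5}; color green → {1, 4}. Every edge joins two different colors.

3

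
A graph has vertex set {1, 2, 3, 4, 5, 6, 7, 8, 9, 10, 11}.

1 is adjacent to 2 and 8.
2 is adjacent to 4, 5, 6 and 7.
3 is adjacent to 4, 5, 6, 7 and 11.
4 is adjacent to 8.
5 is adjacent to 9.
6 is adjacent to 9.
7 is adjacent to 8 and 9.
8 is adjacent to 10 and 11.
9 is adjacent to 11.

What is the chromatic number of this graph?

2

8 and 10 are adjacent, so at least 2 colors are needed.
A valid assignment using 2 colors: 1=b, 2=a, 3=a, 4=b, 5=b, 6=b, 7=b, 8=a, 9=a, 10=b, 11=b. No two adjacent vertices share a color.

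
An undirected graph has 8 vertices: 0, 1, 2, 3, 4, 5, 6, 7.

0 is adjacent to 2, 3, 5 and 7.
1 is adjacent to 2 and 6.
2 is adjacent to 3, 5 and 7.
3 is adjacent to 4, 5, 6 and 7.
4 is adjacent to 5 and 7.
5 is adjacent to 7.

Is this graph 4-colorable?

No

0, 2, 3, 5, 7 are pairwise adjacent (a clique of size 5), so at least 5 colors are needed.
So 4 colors are not enough.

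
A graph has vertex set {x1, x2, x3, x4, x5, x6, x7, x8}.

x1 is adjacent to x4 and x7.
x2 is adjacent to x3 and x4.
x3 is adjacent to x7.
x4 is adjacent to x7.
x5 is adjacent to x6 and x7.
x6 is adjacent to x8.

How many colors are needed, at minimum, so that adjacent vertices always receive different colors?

x1, x4, x7 are mutually adjacent, so at least 3 colors are needed.
3 colors suffice: color 1 → {x2, x6, x7}; color 2 → {x3, x4, x5, x8}; color 3 → {x1}. No two adjacent vertices share a color.

3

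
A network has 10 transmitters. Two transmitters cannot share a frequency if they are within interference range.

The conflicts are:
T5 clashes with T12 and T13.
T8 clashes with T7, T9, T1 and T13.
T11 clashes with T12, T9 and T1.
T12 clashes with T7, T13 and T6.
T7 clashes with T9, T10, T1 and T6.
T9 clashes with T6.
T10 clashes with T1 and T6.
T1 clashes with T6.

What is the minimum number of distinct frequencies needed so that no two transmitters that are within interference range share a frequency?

4

T7, T10, T1, T6 are mutually in conflict, so at least 4 frequencies are needed.
4 frequencies suffice: frequency 1 → {T11, T7, T13}; frequency 2 → {T12, T9, T1}; frequency 3 → {T5, T8, T6}; frequency 4 → {T10}. No two conflicting transmitters share a frequency.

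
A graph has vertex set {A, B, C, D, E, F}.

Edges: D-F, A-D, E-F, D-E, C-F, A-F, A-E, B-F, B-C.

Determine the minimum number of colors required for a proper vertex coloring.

A, D, E, F form a clique, so at least 4 colors are needed.
4 colors suffice: color 1 → {F}; color 2 → {C, E}; color 3 → {B, D}; color 4 → {A}. No two adjacent vertices share a color.

4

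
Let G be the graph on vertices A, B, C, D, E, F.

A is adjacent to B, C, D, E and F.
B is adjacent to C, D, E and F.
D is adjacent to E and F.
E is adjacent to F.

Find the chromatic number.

A, B, D, E, F form a clique, so at least 5 colors are needed.
5 colors suffice: color 1 → {A}; color 2 → {B}; color 3 → {C, F}; color 4 → {D}; color 5 → {E}. No two adjacent vertices share a color.

5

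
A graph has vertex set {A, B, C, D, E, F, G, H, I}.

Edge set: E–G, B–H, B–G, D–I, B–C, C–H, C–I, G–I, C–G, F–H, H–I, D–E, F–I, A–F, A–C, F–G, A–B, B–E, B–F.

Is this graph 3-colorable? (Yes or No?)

Yes

The chromatic number is 3. A, B, F form a triangle, so at least 3 colors are needed.
3 colors suffice: color 1 → {B, I}; color 2 → {C, E, F}; color 3 → {A, D, G, H}.
That is already a proper 3-coloring.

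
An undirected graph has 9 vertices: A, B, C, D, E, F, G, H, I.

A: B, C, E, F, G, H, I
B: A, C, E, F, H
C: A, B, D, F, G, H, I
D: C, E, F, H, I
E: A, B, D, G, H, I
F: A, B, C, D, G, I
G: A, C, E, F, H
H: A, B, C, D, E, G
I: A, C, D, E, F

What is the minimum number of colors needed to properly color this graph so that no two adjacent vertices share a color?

4

A, E, G, H are mutually adjacent (a clique of size 4), so at least 4 colors are needed.
4 colors suffice: A=1, B=4, C=2, D=1, E=2, F=3, G=4, H=3, I=4. Each edge has distinct colors on its endpoints.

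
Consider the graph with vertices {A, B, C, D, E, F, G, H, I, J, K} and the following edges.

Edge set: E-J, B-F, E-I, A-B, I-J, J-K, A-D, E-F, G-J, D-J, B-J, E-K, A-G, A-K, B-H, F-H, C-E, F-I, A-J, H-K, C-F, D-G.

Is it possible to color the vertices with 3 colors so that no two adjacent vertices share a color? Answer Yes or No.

A, D, G, J form a clique, so at least 4 colors are needed.
So 3 colors are not enough.

No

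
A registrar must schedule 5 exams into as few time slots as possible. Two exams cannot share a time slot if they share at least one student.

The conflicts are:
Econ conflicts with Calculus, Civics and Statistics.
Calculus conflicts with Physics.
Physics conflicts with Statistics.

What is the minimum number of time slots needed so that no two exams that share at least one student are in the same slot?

2

Econ and Statistics conflict, so at least 2 time slots are needed.
2 time slots suffice: Econ=1, Calculus=2, Civics=2, Physics=1, Statistics=2. Every pair that conflicts lands in different time slots.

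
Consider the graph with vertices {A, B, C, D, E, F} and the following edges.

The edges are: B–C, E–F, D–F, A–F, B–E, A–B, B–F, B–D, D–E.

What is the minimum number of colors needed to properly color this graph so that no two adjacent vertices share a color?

B, D, E, F are pairwise adjacent (a clique of size 4), so at least 4 colors are needed.
One proper 4-coloring: A=3, B=1, C=2, D=3, E=4, F=2. Each edge has distinct colors on its endpoints.

4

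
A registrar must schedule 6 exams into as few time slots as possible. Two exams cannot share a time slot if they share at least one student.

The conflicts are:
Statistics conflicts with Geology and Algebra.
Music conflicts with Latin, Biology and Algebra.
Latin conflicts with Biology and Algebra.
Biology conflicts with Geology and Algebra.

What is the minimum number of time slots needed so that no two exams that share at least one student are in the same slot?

4

Music, Latin, Biology, Algebra are mutually in conflict, so at least 4 time slots are needed.
Using 4 time slots: Statistics=1, Music=4, Latin=3, Biology=1, Geology=2, Algebra=2. Every pair that conflicts lands in different time slots.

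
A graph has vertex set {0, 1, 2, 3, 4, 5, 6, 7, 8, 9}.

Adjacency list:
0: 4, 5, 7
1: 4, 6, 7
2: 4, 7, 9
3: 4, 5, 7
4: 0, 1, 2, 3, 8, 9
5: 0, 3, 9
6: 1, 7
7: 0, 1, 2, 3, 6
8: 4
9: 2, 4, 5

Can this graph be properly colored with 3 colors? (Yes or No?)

Yes

The chromatic number is 3. 2, 4, 9 form a triangle, so at least 3 colors are needed.
A valid assignment using 3 colors: 0=blue, 1=blue, 2=green, 3=blue, 4=red, 5=red, 6=green, 7=red, 8=blue, 9=blue.
That is already a proper 3-coloring.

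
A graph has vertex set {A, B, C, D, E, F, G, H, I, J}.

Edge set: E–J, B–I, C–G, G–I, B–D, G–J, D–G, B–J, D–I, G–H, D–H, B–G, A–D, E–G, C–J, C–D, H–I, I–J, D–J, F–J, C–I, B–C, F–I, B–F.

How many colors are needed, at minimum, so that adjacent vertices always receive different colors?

6

B, C, D, G, I, J are mutually adjacent (a clique of size 6), so at least 6 colors are needed.
6 colors suffice: A=2, B=5, C=6, D=1, E=1, F=1, G=3, H=4, I=2, J=4. No two adjacent vertices share a color.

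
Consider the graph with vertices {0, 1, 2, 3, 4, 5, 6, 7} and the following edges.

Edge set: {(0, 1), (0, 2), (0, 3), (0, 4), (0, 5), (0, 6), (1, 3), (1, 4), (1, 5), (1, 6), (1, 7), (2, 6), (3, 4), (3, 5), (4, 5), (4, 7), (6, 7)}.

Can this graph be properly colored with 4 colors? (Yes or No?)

0, 1, 3, 4, 5 are mutually adjacent (a clique of size 5), so at least 5 colors are needed.
So 4 colors are not enough.

No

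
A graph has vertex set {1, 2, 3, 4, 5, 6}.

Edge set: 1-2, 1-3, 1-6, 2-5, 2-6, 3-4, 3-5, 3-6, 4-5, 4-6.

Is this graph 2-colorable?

3, 4, 5 are pairwise adjacent, so at least 3 colors are needed.
So 2 colors are not enough.

No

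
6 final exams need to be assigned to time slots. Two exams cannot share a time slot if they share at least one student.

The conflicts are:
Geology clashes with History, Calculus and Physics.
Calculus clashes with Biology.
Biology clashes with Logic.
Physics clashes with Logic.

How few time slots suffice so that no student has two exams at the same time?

The cycle Calculus-Geology-Physics-Logic-Biology-Calculus has odd length 5, so it cannot be 2-colored; at least 3 time slots are needed.
3 time slots suffice: time slot 1 → {Geology, Logic}; time slot 2 → {History, Calculus, Physics}; time slot 3 → {Biology}. Every pair that conflicts lands in different time slots.

3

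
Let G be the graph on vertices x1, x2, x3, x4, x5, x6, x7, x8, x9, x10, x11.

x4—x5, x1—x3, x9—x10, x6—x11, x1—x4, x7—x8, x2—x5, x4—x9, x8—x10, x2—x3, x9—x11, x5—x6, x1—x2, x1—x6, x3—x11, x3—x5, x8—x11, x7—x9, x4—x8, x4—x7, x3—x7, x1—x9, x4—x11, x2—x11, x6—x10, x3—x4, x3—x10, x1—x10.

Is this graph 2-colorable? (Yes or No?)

x4, x8, x11 are pairwise adjacent, so at least 3 colors are needed.
So 2 colors are not enough.

No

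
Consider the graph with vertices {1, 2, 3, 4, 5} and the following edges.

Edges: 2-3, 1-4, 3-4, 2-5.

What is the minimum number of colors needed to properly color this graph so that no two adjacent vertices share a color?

2

2 and 3 are adjacent, so at least 2 colors are needed.
2 colors suffice: color red → {2, 4}; color blue → {1, 3, 5}. Every edge joins two different colors.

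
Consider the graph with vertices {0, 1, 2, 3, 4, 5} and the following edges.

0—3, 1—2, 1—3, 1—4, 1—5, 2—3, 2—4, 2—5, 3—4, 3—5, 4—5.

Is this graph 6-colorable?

Yes

The chromatic number is 5. 1, 2, 3, 4, 5 form a clique, so at least 5 colors are needed.
5 colors suffice: color a → {3}; color b → {0, 4}; color c → {5}; color d → {2}; color e → {1}.
Since 6 ≥ 5, a proper 6-coloring certainly exists.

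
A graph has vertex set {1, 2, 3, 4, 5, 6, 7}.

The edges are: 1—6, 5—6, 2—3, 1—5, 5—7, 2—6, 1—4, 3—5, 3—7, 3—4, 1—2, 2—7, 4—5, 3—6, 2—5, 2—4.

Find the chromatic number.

4

2, 3, 5, 6 are mutually adjacent (a clique of size 4), so at least 4 colors are needed.
4 colors suffice: color a → {2}; color b → {5}; color c → {1, 3}; color d → {4, 6, 7}. Each edge has distinct colors on its endpoints.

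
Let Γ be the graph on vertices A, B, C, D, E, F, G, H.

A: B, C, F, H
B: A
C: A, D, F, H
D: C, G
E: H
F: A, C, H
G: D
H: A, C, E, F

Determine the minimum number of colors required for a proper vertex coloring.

A, C, F, H are pairwise adjacent (a clique of size 4), so at least 4 colors are needed.
4 colors suffice: color 1 → {B, C, E, G}; color 2 → {A, D}; color 3 → {H}; color 4 → {F}. No two adjacent vertices share a color.

4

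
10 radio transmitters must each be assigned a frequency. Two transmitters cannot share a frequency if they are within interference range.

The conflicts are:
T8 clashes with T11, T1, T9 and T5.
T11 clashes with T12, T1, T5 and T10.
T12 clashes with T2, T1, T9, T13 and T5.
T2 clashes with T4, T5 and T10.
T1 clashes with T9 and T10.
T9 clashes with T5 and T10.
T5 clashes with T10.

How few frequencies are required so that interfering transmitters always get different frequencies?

T8, T11, T1 are mutually in conflict, so at least 3 frequencies are needed.
Using 3 frequencies: T8=2, T11=3, T12=2, T2=3, T4=1, T1=1, T9=3, T13=1, T5=1, T10=2. No two conflicting transmitters share a frequency.

3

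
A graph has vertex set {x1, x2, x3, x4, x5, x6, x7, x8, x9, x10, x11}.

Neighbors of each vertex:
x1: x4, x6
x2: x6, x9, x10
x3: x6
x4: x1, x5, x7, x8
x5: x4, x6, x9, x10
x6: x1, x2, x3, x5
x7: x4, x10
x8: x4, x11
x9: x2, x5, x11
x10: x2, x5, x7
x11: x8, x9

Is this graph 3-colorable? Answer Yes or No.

The chromatic number is 3. The cycle x9-x5-x4-x8-x11-x9 has odd length 5, so it cannot be 2-colored; at least 3 colors are needed.
3 colors suffice: color red → {x4, x6, x9, x10}; color blue → {x1, x2, x3, x5, x7, x8}; color green → {x11}.
That is already a proper 3-coloring.

Yes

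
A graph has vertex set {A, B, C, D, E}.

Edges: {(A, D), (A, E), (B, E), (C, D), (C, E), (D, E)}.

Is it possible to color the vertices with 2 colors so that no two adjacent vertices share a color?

No

C, D, E are pairwise adjacent, so at least 3 colors are needed.
So 2 colors are not enough.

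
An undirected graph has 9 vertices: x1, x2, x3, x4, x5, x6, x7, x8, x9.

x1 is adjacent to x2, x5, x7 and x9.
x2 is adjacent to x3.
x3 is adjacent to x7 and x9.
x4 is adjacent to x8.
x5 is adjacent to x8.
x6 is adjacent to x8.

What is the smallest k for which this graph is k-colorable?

x5 and x8 are adjacent, so at least 2 colors are needed.
A valid assignment using 2 colors: x1=1, x2=2, x3=1, x4=2, x5=2, x6=2, x7=2, x8=1, x9=2. Each edge has distinct colors on its endpoints.

2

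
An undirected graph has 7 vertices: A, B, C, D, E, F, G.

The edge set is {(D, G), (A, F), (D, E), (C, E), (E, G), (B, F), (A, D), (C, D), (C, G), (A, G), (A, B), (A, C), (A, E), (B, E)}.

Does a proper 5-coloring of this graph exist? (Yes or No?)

The chromatic number is 5. A, C, D, E, G form a clique, so at least 5 colors are needed.
5 colors suffice: color red → {A}; color blue → {E, F}; color green → {B, C}; color yellow → {G}; color purple → {D}.
That is already a proper 5-coloring.

Yes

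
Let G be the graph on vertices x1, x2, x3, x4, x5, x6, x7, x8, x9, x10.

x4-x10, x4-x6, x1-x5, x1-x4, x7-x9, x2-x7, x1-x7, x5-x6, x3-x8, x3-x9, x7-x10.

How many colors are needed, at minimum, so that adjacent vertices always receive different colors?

x5 and x6 are adjacent, so at least 2 colors are needed.
2 colors suffice: color 1 → {x3, x4, x5, x7}; color 2 → {x1, x2, x6, x8, x9, x10}. Each edge has distinct colors on its endpoints.

2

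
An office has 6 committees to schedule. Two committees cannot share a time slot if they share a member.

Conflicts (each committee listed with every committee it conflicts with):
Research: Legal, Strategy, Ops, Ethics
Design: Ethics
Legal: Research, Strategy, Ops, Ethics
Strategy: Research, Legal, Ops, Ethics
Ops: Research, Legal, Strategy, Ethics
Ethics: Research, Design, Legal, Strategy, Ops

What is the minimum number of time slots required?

Research, Legal, Strategy, Ops, Ethics pairwise conflict, so at least 5 time slots are needed.
Using 5 time slots: Research=5, Design=2, Legal=4, Strategy=2, Ops=3, Ethics=1. Every pair that conflicts lands in different time slots.

5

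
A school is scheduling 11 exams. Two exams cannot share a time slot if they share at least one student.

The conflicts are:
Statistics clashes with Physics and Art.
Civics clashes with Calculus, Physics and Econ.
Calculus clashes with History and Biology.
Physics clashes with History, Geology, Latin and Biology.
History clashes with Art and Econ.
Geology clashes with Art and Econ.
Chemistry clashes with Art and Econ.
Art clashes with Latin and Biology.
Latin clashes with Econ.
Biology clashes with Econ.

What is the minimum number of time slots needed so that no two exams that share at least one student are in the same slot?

2

Chemistry and Art conflict, so at least 2 time slots are needed.
2 time slots suffice: time slot 1 → {Calculus, Physics, Art, Econ}; time slot 2 → {Statistics, Civics, History, Geology, Chemistry, Latin, Biology}. No two conflicting exams share a time slot.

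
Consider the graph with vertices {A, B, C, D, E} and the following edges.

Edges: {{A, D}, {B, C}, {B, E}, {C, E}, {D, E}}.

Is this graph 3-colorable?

The chromatic number is 3. B, C, E are mutually adjacent, so at least 3 colors are needed.
3 colors suffice: color 1 → {A, E}; color 2 → {C, D}; color 3 → {B}.
That is already a proper 3-coloring.

Yes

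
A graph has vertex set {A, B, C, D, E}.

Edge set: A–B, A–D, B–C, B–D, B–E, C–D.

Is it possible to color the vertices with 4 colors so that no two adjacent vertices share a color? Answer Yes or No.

The chromatic number is 3. B, C, D are pairwise adjacent, so at least 3 colors are needed.
3 colors suffice: A=3, B=1, C=3, D=2, E=2.
Since 4 ≥ 3, a proper 4-coloring certainly exists.

Yes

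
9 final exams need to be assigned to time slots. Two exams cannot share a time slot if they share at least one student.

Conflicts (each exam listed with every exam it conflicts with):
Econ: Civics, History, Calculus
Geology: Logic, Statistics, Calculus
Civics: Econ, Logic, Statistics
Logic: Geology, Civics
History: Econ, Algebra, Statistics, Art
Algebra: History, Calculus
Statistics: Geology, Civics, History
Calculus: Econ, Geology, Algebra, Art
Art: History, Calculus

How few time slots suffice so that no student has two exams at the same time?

The cycle History-Algebra-Calculus-Geology-Statistics-History has odd length 5, so it cannot be 2-colored; at least 3 time slots are needed.
3 time slots suffice: time slot 1 → {Civics, History, Calculus}; time slot 2 → {Econ, Logic, Algebra, Statistics, Art}; time slot 3 → {Geology}. Each listed conflict is separated.

3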